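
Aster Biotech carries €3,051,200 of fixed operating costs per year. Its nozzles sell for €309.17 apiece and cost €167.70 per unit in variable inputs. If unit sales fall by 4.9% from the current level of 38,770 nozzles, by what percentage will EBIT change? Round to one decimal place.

-11.0%

Contribution at this volume is 38,770 × €141.47 = €5,484,791.90.
Operating income = contribution − fixed costs = €5,484,791.90 − €3,051,200 = €2,433,591.90.
DOL = contribution ÷ EBIT = €5,484,791.90 ÷ €2,433,591.90 = 2.2538.
%ΔEBIT = DOL × %ΔSales = 2.2538 × -4.9% = -11.0%.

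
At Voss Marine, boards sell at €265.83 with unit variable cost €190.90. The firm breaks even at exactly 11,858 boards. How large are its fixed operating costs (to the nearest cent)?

€888,519.94

Contribution margin per unit = €265.83 − €190.90 = €74.93.
Fixed costs = break-even units × CM = 11,858 × €74.93 = €888,519.94.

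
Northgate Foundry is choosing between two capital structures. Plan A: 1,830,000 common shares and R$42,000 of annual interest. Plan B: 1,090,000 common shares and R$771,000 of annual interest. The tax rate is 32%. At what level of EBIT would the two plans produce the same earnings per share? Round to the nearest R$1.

At indifference, (EBIT − 42,000)(1 − t)/1,830,000 = (EBIT − 771,000)(1 − t)/1,090,000.
Cancelling (1 − t) and cross-multiplying: 1,090,000·(EBIT − 42,000) = 1,830,000·(EBIT − 771,000).
EBIT × (1,830,000 − 1,090,000) = 771,000 × 1,830,000 − 42,000 × 1,090,000 = 1,365,150,000,000, so EBIT = 1,365,150,000,000 ÷ 740,000 = 1,844,797.30.

R$1,844,797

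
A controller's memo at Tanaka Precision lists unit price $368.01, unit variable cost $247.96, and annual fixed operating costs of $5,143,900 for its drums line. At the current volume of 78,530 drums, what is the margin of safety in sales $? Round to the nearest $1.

$13,131,340

Contribution margin per unit = $368.01 − $247.96 = $120.05. Break-even units = $5,143,900 ÷ $120.05 = 42,847.98; break-even revenue = 42,847.98 × $368.01 = $15,768,485.12.
Actual sales revenue = 78,530 × $368.01 = $28,899,825.30.
Margin of safety = $28,899,825.30 − $15,768,485.12 = $13,131,340.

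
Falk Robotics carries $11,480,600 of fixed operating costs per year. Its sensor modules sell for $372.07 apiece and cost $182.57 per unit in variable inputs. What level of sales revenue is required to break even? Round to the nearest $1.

CM per unit = $372.07 − $182.57 = $189.50; CM ratio = $189.50 / $372.07 = 0.5093.
Break-even sales = FC ÷ CM ratio = $11,480,600 × $372.07 / $189.50 = $22,541,355.

$22,541,355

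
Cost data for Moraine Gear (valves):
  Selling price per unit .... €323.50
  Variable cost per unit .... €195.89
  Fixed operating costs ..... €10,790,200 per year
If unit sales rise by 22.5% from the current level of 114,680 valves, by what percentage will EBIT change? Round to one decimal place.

+85.7%

Contribution at this volume is 114,680 × €127.61 = €14,634,314.80.
EBIT = €14,634,314.80 − €10,790,200 = €3,844,114.80.
So DOL = total CM / EBIT = €14,634,314.80 / €3,844,114.80 = 3.8069.
Operating income changes by 3.8069 × +22.5% = +85.7%.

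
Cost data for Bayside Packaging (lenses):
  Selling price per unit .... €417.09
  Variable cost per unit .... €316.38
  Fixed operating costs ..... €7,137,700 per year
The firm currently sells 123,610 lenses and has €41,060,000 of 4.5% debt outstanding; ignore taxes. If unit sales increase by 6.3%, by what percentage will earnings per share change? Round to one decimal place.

+22.6%

At 123,610 units, contribution = 123,610 × €100.71 = €12,448,763.10.
EBIT = €12,448,763.10 − €7,137,700 = €5,311,063.10.
Interest = €1,847,700.00, so EBIT − I = €3,463,363.10.
Degree of combined leverage = contribution ÷ (EBIT − I) = €12,448,763.10 ÷ €3,463,363.10 = 3.5944.
%ΔEPS = DCL × %ΔSales = 3.5944 × +6.3% = +22.6%.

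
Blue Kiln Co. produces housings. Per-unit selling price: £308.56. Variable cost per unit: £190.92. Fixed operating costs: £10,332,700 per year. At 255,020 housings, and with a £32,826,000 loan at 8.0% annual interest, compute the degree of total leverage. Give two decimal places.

Contribution at this volume is 255,020 × £117.64 = £30,000,552.80.
Subtracting fixed costs: EBIT = £30,000,552.80 − £10,332,700 = £19,667,852.80. Interest = £2,626,080.00.
DOL = £30,000,552.80 ÷ £19,667,852.80 = 1.5254; DFL = £19,667,852.80 ÷ £17,041,772.80 = 1.1541.
DCL = DOL × DFL = 1.5254 × 1.1541 = 1.7605.

1.76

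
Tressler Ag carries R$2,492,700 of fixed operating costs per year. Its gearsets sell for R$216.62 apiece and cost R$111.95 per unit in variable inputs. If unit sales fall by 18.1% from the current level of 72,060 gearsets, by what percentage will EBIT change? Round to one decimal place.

Total contribution margin = 72,060 × R$104.67 = R$7,542,520.20.
Operating income = contribution − fixed costs = R$7,542,520.20 − R$2,492,700 = R$5,049,820.20.
Degree of operating leverage = R$7,542,520.20 / R$5,049,820.20 = 1.4936.
Operating income changes by 1.4936 × -18.1% = -27.0%.

-27.0%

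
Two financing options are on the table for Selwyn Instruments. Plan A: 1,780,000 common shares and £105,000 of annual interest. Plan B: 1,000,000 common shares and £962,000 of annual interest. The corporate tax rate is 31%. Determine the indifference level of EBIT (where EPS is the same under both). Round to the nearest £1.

At indifference, (EBIT − 105,000)(1 − t)/1,780,000 = (EBIT − 962,000)(1 − t)/1,000,000.
The (1 − t) factor cancels: (EBIT − 105,000) × 1,000,000 = (EBIT − 962,000) × 1,780,000.
Solving, EBIT = (962,000·1,780,000 − 105,000·1,000,000) / (1,780,000 − 1,000,000) = 1,607,360,000,000 / 780,000 = 2,060,717.95.

£2,060,718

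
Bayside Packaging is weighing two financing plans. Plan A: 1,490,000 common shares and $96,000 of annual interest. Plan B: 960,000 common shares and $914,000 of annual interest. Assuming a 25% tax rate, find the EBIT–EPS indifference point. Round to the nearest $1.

Set EPS_A = EPS_B: (EBIT − $96,000)(1 − 0.25) ÷ 1,490,000 = (EBIT − $914,000)(1 − 0.25) ÷ 960,000.
The (1 − t) factor cancels: (EBIT − 96,000) × 960,000 = (EBIT − 914,000) × 1,490,000.
Solving, EBIT = (914,000·1,490,000 − 96,000·960,000) / (1,490,000 − 960,000) = 1,269,700,000,000 / 530,000 = 2,395,660.38.

$2,395,660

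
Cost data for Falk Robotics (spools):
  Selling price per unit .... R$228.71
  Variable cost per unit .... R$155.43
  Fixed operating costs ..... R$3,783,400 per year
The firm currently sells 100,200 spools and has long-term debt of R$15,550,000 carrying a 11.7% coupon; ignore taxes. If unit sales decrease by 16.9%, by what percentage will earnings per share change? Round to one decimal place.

-71.3%

At 100,200 units, contribution = 100,200 × R$73.28 = R$7,342,656.00.
Operating income = contribution − fixed costs = R$7,342,656.00 − R$3,783,400 = R$3,559,256.00.
After interest of R$1,819,350.00, pre-tax earnings = R$1,739,906.00.
DCL = total CM / (EBIT − I) = R$7,342,656.00 / R$1,739,906.00 = 4.2201.
%ΔEPS = DCL × %ΔSales = 4.2201 × -16.9% = -71.3%.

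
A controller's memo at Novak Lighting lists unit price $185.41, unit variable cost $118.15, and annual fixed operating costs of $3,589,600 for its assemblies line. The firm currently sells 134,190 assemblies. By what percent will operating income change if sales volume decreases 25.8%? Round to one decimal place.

At 134,190 units, contribution = 134,190 × $67.26 = $9,025,619.40.
Subtracting fixed costs: EBIT = $9,025,619.40 − $3,589,600 = $5,436,019.40.
So DOL = total CM / EBIT = $9,025,619.40 / $5,436,019.40 = 1.6603.
So EBIT moves 1.6603 × (-25.8%) = -42.8%.

-42.8%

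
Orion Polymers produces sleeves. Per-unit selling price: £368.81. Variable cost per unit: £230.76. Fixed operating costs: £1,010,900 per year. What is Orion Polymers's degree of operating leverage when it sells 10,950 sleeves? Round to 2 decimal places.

At 10,950 units, contribution = 10,950 × £138.05 = £1,511,647.50.
Subtracting fixed costs: EBIT = £1,511,647.50 − £1,010,900 = £500,747.50.
DOL = contribution ÷ EBIT = £1,511,647.50 ÷ £500,747.50 = 3.0188.

3.02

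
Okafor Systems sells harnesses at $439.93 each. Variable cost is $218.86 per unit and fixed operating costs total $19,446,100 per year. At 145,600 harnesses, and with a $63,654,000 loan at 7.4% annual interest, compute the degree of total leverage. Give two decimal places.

4.01

Contribution at this volume is 145,600 × $221.07 = $32,187,792.00.
Subtracting fixed costs: EBIT = $32,187,792.00 − $19,446,100 = $12,741,692.00. Interest = $4,710,396.00, so EBIT − I = $8,031,296.00.
DCL = contribution ÷ (EBIT − I) = $32,187,792.00 ÷ $8,031,296.00 = 4.0078.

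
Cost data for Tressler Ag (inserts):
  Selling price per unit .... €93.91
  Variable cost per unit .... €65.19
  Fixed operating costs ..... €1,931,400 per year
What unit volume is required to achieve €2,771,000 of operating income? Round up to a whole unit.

163,733 inserts

Contribution margin per unit = €93.91 − €65.19 = €28.72.
Need Q such that Q × €28.72 − €1,931,400 = €2,771,000, i.e. Q = €4,702,400 / €28.72 = 163,732.59 → 163,733.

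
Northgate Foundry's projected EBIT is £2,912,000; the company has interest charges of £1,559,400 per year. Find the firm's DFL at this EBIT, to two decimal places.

2.15

Annual interest charges come to £1,559,400.00.
Degree of financial leverage = EBIT / (EBIT − interest) = £2,912,000 / £1,352,600.00 = 2.1529.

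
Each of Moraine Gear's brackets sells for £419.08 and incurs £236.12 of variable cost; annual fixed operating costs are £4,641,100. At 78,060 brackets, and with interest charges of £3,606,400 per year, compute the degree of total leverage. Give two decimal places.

At 78,060 units, contribution = 78,060 × £182.96 = £14,281,857.60.
Subtracting fixed costs: EBIT = £14,281,857.60 − £4,641,100 = £9,640,757.60. Interest = £3,606,400.00, so EBIT − I = £6,034,357.60.
DCL = contribution ÷ (EBIT − I) = £14,281,857.60 ÷ £6,034,357.60 = 2.3668.

2.37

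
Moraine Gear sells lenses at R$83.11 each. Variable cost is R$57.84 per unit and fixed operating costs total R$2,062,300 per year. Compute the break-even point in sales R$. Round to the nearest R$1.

R$6,782,657

CM per unit = R$83.11 − R$57.84 = R$25.27; CM ratio = R$25.27 / R$83.11 = 0.3041.
Break-even sales = FC ÷ CM ratio = R$2,062,300 × R$83.11 / R$25.27 = R$6,782,657.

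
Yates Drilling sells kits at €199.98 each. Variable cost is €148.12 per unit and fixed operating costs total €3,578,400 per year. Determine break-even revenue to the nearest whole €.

€13,798,851

Contribution margin per unit = €199.98 − €148.12 = €51.86, a CM ratio of €51.86 ÷ €199.98 = 0.2593.
Break-even revenue = fixed costs × price ÷ CM = €3,578,400 × €199.98 ÷ €51.86 = €13,798,851.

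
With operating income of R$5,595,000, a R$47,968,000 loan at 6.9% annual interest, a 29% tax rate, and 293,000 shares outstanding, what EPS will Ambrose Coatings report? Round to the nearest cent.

Pre-tax income = R$5,595,000 − R$3,309,792.00 = R$2,285,208.00.
After tax at 29%: net income = R$2,285,208.00 × 0.71 = R$1,622,497.68.
Per share: R$1,622,497.68 / 293,000 shares = R$5.54.

R$5.54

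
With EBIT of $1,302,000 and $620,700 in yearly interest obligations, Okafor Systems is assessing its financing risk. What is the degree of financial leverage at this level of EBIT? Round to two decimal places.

1.91

Interest = $620,700.00.
Degree of financial leverage = EBIT / (EBIT − interest) = $1,302,000 / $681,300.00 = 1.9111.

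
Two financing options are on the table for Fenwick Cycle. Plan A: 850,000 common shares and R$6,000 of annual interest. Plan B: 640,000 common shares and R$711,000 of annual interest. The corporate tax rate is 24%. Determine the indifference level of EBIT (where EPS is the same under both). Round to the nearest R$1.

R$2,859,571

At indifference, (EBIT − 6,000)(1 − t)/850,000 = (EBIT − 711,000)(1 − t)/640,000.
Cancelling (1 − t) and cross-multiplying: 640,000·(EBIT − 6,000) = 850,000·(EBIT − 711,000).
Solving, EBIT = (711,000·850,000 − 6,000·640,000) / (850,000 − 640,000) = 600,510,000,000 / 210,000 = 2,859,571.43.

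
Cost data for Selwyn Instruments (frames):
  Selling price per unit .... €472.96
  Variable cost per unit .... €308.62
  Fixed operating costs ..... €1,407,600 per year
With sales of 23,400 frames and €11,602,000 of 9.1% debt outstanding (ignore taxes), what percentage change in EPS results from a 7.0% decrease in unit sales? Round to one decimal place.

-19.5%

Contribution at this volume is 23,400 × €164.34 = €3,845,556.00.
Subtracting fixed costs: EBIT = €3,845,556.00 − €1,407,600 = €2,437,956.00.
After interest of €1,055,782.00, pre-tax earnings = €1,382,174.00.
Degree of combined leverage = contribution ÷ (EBIT − I) = €3,845,556.00 ÷ €1,382,174.00 = 2.7823.
EPS therefore changes by 2.7823 × (-7.0%) = -19.5%.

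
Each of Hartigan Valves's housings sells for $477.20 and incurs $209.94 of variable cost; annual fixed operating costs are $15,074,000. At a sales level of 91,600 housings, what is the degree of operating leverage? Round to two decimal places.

2.60

Total contribution margin = 91,600 × $267.26 = $24,481,016.00.
Operating income = contribution − fixed costs = $24,481,016.00 − $15,074,000 = $9,407,016.00.
So DOL = total CM / EBIT = $24,481,016.00 / $9,407,016.00 = 2.6024.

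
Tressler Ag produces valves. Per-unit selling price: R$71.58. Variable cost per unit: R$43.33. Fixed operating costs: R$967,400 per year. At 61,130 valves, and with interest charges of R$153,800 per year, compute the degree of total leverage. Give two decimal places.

2.85

Contribution at this volume is 61,130 × R$28.25 = R$1,726,922.50.
Subtracting fixed costs: EBIT = R$1,726,922.50 − R$967,400 = R$759,522.50. Interest = R$153,800.00.
DOL = R$1,726,922.50 ÷ R$759,522.50 = 2.2737; DFL = R$759,522.50 ÷ R$605,722.50 = 1.2539.
Combined leverage = 2.2737 × 1.2539 = 2.8510.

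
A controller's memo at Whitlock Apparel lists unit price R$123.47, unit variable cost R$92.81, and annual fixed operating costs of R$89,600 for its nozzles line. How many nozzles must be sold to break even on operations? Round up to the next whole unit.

2,923 nozzles

Contribution margin per unit = R$123.47 − R$92.81 = R$30.66.
Break-even volume = fixed costs ÷ CM per unit = R$89,600 ÷ R$30.66 = 2,922.37, so 2,923 nozzles.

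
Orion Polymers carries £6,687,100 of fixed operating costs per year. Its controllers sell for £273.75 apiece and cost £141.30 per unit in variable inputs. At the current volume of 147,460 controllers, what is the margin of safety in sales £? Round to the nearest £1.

£26,546,159

Each unit contributes £273.75 − £141.30 = £132.45. Break-even units = £6,687,100 ÷ £132.45 = 50,487.73; break-even revenue = 50,487.73 × £273.75 = £13,821,016.42.
Current sales = 147,460 × £273.75 = £40,367,175.00.
Margin of safety = £40,367,175.00 − £13,821,016.42 = £26,546,159.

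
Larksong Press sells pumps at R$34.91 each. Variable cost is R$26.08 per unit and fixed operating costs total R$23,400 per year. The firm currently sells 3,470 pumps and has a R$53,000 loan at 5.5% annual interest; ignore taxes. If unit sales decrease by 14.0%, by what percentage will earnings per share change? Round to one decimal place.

-99.2%

Contribution at this volume is 3,470 × R$8.83 = R$30,640.10.
EBIT = R$30,640.10 − R$23,400 = R$7,240.10.
After interest of R$2,915.00, pre-tax earnings = R$4,325.10.
DCL = total CM / (EBIT − I) = R$30,640.10 / R$4,325.10 = 7.0843.
%ΔEPS = DCL × %ΔSales = 7.0843 × -14.0% = -99.2%.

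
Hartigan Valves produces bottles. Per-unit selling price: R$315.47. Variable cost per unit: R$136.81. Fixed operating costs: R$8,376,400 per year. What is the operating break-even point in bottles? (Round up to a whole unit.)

46,885 bottles

Each unit contributes R$315.47 − R$136.81 = R$178.66.
Units to break even: R$8,376,400 ÷ R$178.66 = 46,884.59, rounded up to 46,885.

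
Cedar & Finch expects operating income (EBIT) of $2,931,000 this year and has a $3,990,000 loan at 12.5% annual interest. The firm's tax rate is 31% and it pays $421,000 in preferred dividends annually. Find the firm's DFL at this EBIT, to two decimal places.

Interest = $498,750.00.
Preferred dividends grossed up pre-tax: $421,000 / (1 − 0.31) = $610,144.93.
DFL = EBIT ÷ [EBIT − I − D_p/(1−t)] = $2,931,000 ÷ [$2,931,000 − $498,750.00 − $610,144.93] = $2,931,000 ÷ $1,822,105.07 = 1.6086.

1.61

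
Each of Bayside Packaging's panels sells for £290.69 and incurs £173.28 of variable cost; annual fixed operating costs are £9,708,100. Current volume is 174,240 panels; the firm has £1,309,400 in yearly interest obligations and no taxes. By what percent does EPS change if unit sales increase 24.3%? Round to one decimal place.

At 174,240 units, contribution = 174,240 × £117.41 = £20,457,518.40.
EBIT = £20,457,518.40 − £9,708,100 = £10,749,418.40.
After interest of £1,309,400.00, pre-tax earnings = £9,440,018.40.
DCL = total CM / (EBIT − I) = £20,457,518.40 / £9,440,018.40 = 2.1671.
EPS therefore changes by 2.1671 × (+24.3%) = +52.7%.

+52.7%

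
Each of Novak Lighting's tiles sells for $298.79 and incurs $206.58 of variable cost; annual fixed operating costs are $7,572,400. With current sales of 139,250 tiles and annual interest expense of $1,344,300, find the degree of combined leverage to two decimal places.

Contribution at this volume is 139,250 × $92.21 = $12,840,242.50.
Operating income = contribution − fixed costs = $12,840,242.50 − $7,572,400 = $5,267,842.50. Interest = $1,344,300.00, so EBIT − I = $3,923,542.50.
DCL = contribution ÷ (EBIT − I) = $12,840,242.50 ÷ $3,923,542.50 = 3.2726.

3.27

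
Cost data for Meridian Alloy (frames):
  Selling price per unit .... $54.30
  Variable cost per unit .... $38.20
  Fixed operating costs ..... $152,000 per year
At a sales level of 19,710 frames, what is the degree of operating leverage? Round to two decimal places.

Total contribution margin = 19,710 × $16.10 = $317,331.00.
EBIT = $317,331.00 − $152,000 = $165,331.00.
So DOL = total CM / EBIT = $317,331.00 / $165,331.00 = 1.9194.

1.92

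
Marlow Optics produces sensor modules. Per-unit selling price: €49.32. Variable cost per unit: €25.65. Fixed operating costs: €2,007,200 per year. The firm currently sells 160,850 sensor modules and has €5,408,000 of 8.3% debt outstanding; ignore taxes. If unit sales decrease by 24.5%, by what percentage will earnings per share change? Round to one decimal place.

At 160,850 units, contribution = 160,850 × €23.67 = €3,807,319.50.
EBIT = €3,807,319.50 − €2,007,200 = €1,800,119.50.
After interest of €448,864.00, pre-tax earnings = €1,351,255.50.
Degree of combined leverage = contribution ÷ (EBIT − I) = €3,807,319.50 ÷ €1,351,255.50 = 2.8176.
EPS therefore changes by 2.8176 × (-24.5%) = -69.0%.

-69.0%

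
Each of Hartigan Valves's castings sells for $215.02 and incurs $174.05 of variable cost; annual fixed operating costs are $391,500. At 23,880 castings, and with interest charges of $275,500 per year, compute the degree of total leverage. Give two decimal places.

3.14

Total contribution margin = 23,880 × $40.97 = $978,363.60.
Subtracting fixed costs: EBIT = $978,363.60 − $391,500 = $586,863.60. Interest = $275,500.00, so EBIT − I = $311,363.60.
DCL = contribution ÷ (EBIT − I) = $978,363.60 ÷ $311,363.60 = 3.1422.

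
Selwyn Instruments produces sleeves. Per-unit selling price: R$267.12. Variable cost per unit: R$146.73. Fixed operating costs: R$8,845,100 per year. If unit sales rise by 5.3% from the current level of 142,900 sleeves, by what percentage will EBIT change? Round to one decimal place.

At 142,900 units, contribution = 142,900 × R$120.39 = R$17,203,731.00.
EBIT = R$17,203,731.00 − R$8,845,100 = R$8,358,631.00.
So DOL = total CM / EBIT = R$17,203,731.00 / R$8,358,631.00 = 2.0582.
Operating income changes by 2.0582 × +5.3% = +10.9%.

+10.9%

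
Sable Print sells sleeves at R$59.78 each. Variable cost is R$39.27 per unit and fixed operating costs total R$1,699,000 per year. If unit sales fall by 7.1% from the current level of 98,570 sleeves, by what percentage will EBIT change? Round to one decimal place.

-44.5%

Total contribution margin = 98,570 × R$20.51 = R$2,021,670.70.
Subtracting fixed costs: EBIT = R$2,021,670.70 − R$1,699,000 = R$322,670.70.
So DOL = total CM / EBIT = R$2,021,670.70 / R$322,670.70 = 6.2654.
So EBIT moves 6.2654 × (-7.1%) = -44.5%.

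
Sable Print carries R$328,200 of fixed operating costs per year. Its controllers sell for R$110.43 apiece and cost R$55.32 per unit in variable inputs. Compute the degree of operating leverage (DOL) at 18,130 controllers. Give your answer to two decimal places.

1.49

Contribution at this volume is 18,130 × R$55.11 = R$999,144.30.
Operating income = contribution − fixed costs = R$999,144.30 − R$328,200 = R$670,944.30.
Degree of operating leverage = R$999,144.30 / R$670,944.30 = 1.4892.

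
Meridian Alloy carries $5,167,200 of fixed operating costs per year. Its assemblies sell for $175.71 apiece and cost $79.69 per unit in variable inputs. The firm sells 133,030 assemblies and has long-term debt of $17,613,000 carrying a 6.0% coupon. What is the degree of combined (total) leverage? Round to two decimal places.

1.95

At 133,030 units, contribution = 133,030 × $96.02 = $12,773,540.60.
Subtracting fixed costs: EBIT = $12,773,540.60 − $5,167,200 = $7,606,340.60. Interest = $1,056,780.00.
DOL = $12,773,540.60 ÷ $7,606,340.60 = 1.6793; DFL = $7,606,340.60 ÷ $6,549,560.60 = 1.1614.
DCL = DOL × DFL = 1.6793 × 1.1614 = 1.9503.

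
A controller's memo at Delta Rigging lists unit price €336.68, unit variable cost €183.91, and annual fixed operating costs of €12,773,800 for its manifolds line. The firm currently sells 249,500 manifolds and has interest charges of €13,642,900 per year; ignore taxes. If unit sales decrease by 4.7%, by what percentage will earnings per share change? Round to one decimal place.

-15.3%

Total contribution margin = 249,500 × €152.77 = €38,116,115.00.
EBIT = €38,116,115.00 − €12,773,800 = €25,342,315.00.
Interest = €13,642,900.00, so EBIT − I = €11,699,415.00.
DCL = total CM / (EBIT − I) = €38,116,115.00 / €11,699,415.00 = 3.2580.
EPS therefore changes by 3.2580 × (-4.7%) = -15.3%.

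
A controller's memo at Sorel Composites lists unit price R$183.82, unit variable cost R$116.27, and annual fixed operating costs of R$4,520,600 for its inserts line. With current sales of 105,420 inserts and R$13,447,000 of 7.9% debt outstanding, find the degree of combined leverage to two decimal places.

4.63

Contribution at this volume is 105,420 × R$67.55 = R$7,121,121.00.
Operating income = contribution − fixed costs = R$7,121,121.00 − R$4,520,600 = R$2,600,521.00. Interest = R$1,062,313.00.
DOL = R$7,121,121.00 ÷ R$2,600,521.00 = 2.7383; DFL = R$2,600,521.00 ÷ R$1,538,208.00 = 1.6906.
DCL = DOL × DFL = 2.7383 × 1.6906 = 4.6294.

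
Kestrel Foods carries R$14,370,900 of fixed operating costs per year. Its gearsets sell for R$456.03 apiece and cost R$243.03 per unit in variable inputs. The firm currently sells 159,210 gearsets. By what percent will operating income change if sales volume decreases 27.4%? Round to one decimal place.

-47.6%

At 159,210 units, contribution = 159,210 × R$213.00 = R$33,911,730.00.
Operating income = contribution − fixed costs = R$33,911,730.00 − R$14,370,900 = R$19,540,830.00.
Degree of operating leverage = R$33,911,730.00 / R$19,540,830.00 = 1.7354.
Operating income changes by 1.7354 × -27.4% = -47.6%.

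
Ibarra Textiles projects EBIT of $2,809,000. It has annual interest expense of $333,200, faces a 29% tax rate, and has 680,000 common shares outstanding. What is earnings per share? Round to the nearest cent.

Pre-tax income = $2,809,000 − $333,200.00 = $2,475,800.00.
After tax at 29%: net income = $2,475,800.00 × 0.71 = $1,757,818.00.
Per share: $1,757,818.00 / 680,000 shares = $2.59.

$2.59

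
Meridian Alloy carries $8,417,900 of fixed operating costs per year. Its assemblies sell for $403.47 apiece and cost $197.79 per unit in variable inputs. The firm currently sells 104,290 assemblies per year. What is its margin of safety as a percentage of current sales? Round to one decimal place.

Contribution margin per unit = $403.47 − $197.79 = $205.68. Break-even units = $8,417,900 ÷ $205.68 = 40,927.17; break-even revenue = 40,927.17 × $403.47 = $16,512,884.64.
Actual sales revenue = 104,290 × $403.47 = $42,077,886.30.
Margin of safety = ($42,077,886.30 − $16,512,884.64) ÷ $42,077,886.30 = 60.8%.

60.8%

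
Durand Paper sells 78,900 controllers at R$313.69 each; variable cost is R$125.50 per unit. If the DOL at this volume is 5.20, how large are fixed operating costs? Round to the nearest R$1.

Contribution at this volume is 78,900 × R$188.19 = R$14,848,191.00.
Since DOL = CM ÷ EBIT, EBIT = R$14,848,191.00 ÷ 5.20 = R$2,855,421.35.
And FC = contribution − EBIT = R$14,848,191.00 − R$2,855,421.35 = R$11,992,770.

R$11,992,770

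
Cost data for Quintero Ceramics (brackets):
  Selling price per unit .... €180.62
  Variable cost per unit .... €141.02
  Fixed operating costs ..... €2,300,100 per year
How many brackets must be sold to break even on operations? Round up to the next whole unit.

Contribution margin per unit = €180.62 − €141.02 = €39.60.
Break-even volume = fixed costs ÷ CM per unit = €2,300,100 ÷ €39.60 = 58,083.33, so 58,084 brackets.

58,084 brackets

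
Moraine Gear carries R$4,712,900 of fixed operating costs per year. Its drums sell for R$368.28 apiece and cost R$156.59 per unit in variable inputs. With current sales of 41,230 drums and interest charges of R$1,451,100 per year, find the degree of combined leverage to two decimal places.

3.40

Contribution at this volume is 41,230 × R$211.69 = R$8,727,978.70.
Operating income = contribution − fixed costs = R$8,727,978.70 − R$4,712,900 = R$4,015,078.70. Interest = R$1,451,100.00.
DOL = R$8,727,978.70 ÷ R$4,015,078.70 = 2.1738; DFL = R$4,015,078.70 ÷ R$2,563,978.70 = 1.5660.
DCL = DOL × DFL = 2.1738 × 1.5660 = 3.4042.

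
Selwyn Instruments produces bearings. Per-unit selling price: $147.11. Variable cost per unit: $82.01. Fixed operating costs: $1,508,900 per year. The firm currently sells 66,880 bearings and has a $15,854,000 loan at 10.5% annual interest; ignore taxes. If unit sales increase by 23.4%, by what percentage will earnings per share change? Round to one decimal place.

+86.3%

Contribution at this volume is 66,880 × $65.10 = $4,353,888.00.
Subtracting fixed costs: EBIT = $4,353,888.00 − $1,508,900 = $2,844,988.00.
Interest = $1,664,670.00, so EBIT − I = $1,180,318.00.
Degree of combined leverage = contribution ÷ (EBIT − I) = $4,353,888.00 ÷ $1,180,318.00 = 3.6887.
EPS therefore changes by 3.6887 × (+23.4%) = +86.3%.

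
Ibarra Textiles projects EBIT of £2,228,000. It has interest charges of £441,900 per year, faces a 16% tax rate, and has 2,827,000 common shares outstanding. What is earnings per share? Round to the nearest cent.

£0.53

Interest = £441,900.00, so EBT = £2,228,000 − £441,900.00 = £1,786,100.00.
After tax at 16%: net income = £1,786,100.00 × 0.84 = £1,500,324.00.
Per share: £1,500,324.00 / 2,827,000 shares = £0.53.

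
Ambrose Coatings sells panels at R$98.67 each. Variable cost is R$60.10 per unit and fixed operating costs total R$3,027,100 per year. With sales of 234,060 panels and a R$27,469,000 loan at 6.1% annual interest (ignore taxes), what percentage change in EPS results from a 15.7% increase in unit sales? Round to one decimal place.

Contribution at this volume is 234,060 × R$38.57 = R$9,027,694.20.
Subtracting fixed costs: EBIT = R$9,027,694.20 − R$3,027,100 = R$6,000,594.20.
Interest = R$1,675,609.00, so EBIT − I = R$4,324,985.20.
Degree of combined leverage = contribution ÷ (EBIT − I) = R$9,027,694.20 ÷ R$4,324,985.20 = 2.0873.
%ΔEPS = DCL × %ΔSales = 2.0873 × +15.7% = +32.8%.

+32.8%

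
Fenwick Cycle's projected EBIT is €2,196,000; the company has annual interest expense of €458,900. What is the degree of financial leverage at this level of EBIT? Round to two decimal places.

Annual interest charges come to €458,900.00.
DFL = EBIT ÷ (EBIT − I) = €2,196,000 ÷ (€2,196,000 − €458,900.00) = €2,196,000 ÷ €1,737,100.00 = 1.2642.

1.26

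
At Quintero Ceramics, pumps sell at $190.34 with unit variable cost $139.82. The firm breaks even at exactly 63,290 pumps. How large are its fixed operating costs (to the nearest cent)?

Each unit contributes $190.34 − $139.82 = $50.52.
Fixed costs = break-even units × CM = 63,290 × $50.52 = $3,197,410.80.

$3,197,410.80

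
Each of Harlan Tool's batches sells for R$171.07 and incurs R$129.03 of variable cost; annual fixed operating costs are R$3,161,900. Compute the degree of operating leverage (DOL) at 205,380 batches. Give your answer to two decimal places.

1.58

At 205,380 units, contribution = 205,380 × R$42.04 = R$8,634,175.20.
Subtracting fixed costs: EBIT = R$8,634,175.20 − R$3,161,900 = R$5,472,275.20.
DOL = contribution ÷ EBIT = R$8,634,175.20 ÷ R$5,472,275.20 = 1.5778.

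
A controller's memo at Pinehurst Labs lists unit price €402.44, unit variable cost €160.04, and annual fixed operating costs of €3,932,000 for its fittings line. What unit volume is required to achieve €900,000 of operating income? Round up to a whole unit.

19,934 fittings

Unit CM = price − variable cost = €402.44 − €160.04 = €242.40.
Units = (FC + target) / CM = (€3,932,000 + €900,000) / €242.40 = 19,933.99, so 19,934 fittings.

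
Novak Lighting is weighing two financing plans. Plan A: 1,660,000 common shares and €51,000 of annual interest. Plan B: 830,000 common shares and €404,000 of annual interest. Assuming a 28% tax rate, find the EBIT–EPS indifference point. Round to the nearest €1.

Set EPS_A = EPS_B: (EBIT − €51,000)(1 − 0.28) ÷ 1,660,000 = (EBIT − €404,000)(1 − 0.28) ÷ 830,000.
Cancelling (1 − t) and cross-multiplying: 830,000·(EBIT − 51,000) = 1,660,000·(EBIT − 404,000).
EBIT × (1,660,000 − 830,000) = 404,000 × 1,660,000 − 51,000 × 830,000 = 628,310,000,000, so EBIT = 628,310,000,000 ÷ 830,000 = 757,000.00.

€757,000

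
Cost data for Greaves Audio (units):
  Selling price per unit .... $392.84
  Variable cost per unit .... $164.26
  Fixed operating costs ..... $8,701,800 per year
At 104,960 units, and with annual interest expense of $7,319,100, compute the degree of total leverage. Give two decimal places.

3.01

At 104,960 units, contribution = 104,960 × $228.58 = $23,991,756.80.
EBIT = $23,991,756.80 − $8,701,800 = $15,289,956.80. Interest = $7,319,100.00.
DOL = $23,991,756.80 ÷ $15,289,956.80 = 1.5691; DFL = $15,289,956.80 ÷ $7,970,856.80 = 1.9182.
DCL = DOL × DFL = 1.5691 × 1.9182 = 3.0098.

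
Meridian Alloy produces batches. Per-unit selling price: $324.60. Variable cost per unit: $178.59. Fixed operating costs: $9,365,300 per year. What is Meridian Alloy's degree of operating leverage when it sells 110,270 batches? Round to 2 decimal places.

At 110,270 units, contribution = 110,270 × $146.01 = $16,100,522.70.
Subtracting fixed costs: EBIT = $16,100,522.70 − $9,365,300 = $6,735,222.70.
Degree of operating leverage = $16,100,522.70 / $6,735,222.70 = 2.3905.

2.39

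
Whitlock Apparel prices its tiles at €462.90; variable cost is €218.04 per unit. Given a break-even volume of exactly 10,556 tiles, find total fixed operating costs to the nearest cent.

€2,584,742.16

Contribution margin per unit = €462.90 − €218.04 = €244.86.
Since BE = FC / CM, FC = 10,556 × €244.86 = €2,584,742.16.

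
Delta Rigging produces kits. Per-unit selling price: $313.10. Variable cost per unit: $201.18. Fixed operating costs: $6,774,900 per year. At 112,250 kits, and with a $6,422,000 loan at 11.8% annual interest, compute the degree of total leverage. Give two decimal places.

2.50

At 112,250 units, contribution = 112,250 × $111.92 = $12,563,020.00.
EBIT = $12,563,020.00 − $6,774,900 = $5,788,120.00. Interest = $757,796.00.
DOL = $12,563,020.00 ÷ $5,788,120.00 = 2.1705; DFL = $5,788,120.00 ÷ $5,030,324.00 = 1.1506.
DCL = DOL × DFL = 2.1705 × 1.1506 = 2.4974.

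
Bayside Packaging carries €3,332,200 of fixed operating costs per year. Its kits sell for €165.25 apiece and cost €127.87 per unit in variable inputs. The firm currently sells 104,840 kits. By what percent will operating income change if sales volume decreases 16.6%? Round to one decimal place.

-110.9%

Total contribution margin = 104,840 × €37.38 = €3,918,919.20.
Operating income = contribution − fixed costs = €3,918,919.20 − €3,332,200 = €586,719.20.
Degree of operating leverage = €3,918,919.20 / €586,719.20 = 6.6794.
Operating income changes by 6.6794 × -16.6% = -110.9%.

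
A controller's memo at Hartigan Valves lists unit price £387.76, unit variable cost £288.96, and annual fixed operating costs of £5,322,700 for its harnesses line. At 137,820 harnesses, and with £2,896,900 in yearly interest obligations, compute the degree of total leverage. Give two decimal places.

2.52

Total contribution margin = 137,820 × £98.80 = £13,616,616.00.
Subtracting fixed costs: EBIT = £13,616,616.00 − £5,322,700 = £8,293,916.00. Interest = £2,896,900.00.
DOL = £13,616,616.00 ÷ £8,293,916.00 = 1.6418; DFL = £8,293,916.00 ÷ £5,397,016.00 = 1.5368.
Combined leverage = 1.6418 × 1.5368 = 2.5231.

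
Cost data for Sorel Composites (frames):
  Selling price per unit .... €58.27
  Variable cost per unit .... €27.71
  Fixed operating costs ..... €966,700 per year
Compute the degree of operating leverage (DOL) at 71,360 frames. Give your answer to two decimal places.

1.80

Total contribution margin = 71,360 × €30.56 = €2,180,761.60.
Subtracting fixed costs: EBIT = €2,180,761.60 − €966,700 = €1,214,061.60.
Degree of operating leverage = €2,180,761.60 / €1,214,061.60 = 1.7963.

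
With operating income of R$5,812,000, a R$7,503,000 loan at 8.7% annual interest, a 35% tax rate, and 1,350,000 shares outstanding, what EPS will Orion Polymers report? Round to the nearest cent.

R$2.48

Interest = R$652,761.00, so EBT = R$5,812,000 − R$652,761.00 = R$5,159,239.00.
Net income = R$5,159,239.00 × (1 − 0.35) = R$3,353,505.35.
Per share: R$3,353,505.35 / 1,350,000 shares = R$2.48.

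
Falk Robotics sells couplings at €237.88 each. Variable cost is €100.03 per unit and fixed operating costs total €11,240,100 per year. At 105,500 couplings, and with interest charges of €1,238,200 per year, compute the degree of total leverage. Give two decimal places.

7.04

Contribution at this volume is 105,500 × €137.85 = €14,543,175.00.
Operating income = contribution − fixed costs = €14,543,175.00 − €11,240,100 = €3,303,075.00. Interest = €1,238,200.00, so EBIT − I = €2,064,875.00.
DCL = contribution ÷ (EBIT − I) = €14,543,175.00 ÷ €2,064,875.00 = 7.0431.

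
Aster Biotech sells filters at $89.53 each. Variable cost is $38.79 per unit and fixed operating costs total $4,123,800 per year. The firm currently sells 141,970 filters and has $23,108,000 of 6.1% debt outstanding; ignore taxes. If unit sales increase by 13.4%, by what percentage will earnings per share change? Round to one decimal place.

Contribution at this volume is 141,970 × $50.74 = $7,203,557.80.
Operating income = contribution − fixed costs = $7,203,557.80 − $4,123,800 = $3,079,757.80.
After interest of $1,409,588.00, pre-tax earnings = $1,670,169.80.
DCL = total CM / (EBIT − I) = $7,203,557.80 / $1,670,169.80 = 4.3131.
%ΔEPS = DCL × %ΔSales = 4.3131 × +13.4% = +57.8%.

+57.8%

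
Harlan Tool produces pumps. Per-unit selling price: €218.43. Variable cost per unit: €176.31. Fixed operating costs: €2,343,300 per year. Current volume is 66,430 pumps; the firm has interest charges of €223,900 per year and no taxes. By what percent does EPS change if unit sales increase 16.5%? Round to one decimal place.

+200.0%

At 66,430 units, contribution = 66,430 × €42.12 = €2,798,031.60.
Subtracting fixed costs: EBIT = €2,798,031.60 − €2,343,300 = €454,731.60.
After interest of €223,900.00, pre-tax earnings = €230,831.60.
DCL = total CM / (EBIT − I) = €2,798,031.60 / €230,831.60 = 12.1215.
EPS therefore changes by 12.1215 × (+16.5%) = +200.0%.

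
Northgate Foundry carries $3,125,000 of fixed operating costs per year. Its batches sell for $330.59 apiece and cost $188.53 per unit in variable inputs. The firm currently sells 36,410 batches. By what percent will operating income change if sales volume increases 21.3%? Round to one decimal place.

+53.8%

At 36,410 units, contribution = 36,410 × $142.06 = $5,172,404.60.
EBIT = $5,172,404.60 − $3,125,000 = $2,047,404.60.
So DOL = total CM / EBIT = $5,172,404.60 / $2,047,404.60 = 2.5263.
%ΔEBIT = DOL × %ΔSales = 2.5263 × +21.3% = +53.8%.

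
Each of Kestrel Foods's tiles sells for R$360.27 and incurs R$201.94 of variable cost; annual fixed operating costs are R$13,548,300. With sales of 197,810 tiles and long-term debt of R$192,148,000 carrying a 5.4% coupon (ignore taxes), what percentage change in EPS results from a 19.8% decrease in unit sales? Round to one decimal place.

Contribution at this volume is 197,810 × R$158.33 = R$31,319,257.30.
EBIT = R$31,319,257.30 − R$13,548,300 = R$17,770,957.30.
After interest of R$10,375,992.00, pre-tax earnings = R$7,394,965.30.
DCL = total CM / (EBIT − I) = R$31,319,257.30 / R$7,394,965.30 = 4.2352.
EPS therefore changes by 4.2352 × (-19.8%) = -83.9%.

-83.9%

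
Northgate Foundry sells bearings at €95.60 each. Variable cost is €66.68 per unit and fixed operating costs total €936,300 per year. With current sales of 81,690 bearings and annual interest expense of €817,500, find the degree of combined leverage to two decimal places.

Total contribution margin = 81,690 × €28.92 = €2,362,474.80.
Operating income = contribution − fixed costs = €2,362,474.80 − €936,300 = €1,426,174.80. Interest = €817,500.00, so EBIT − I = €608,674.80.
Degree of total leverage = total CM / (EBIT − interest) = €2,362,474.80 / €608,674.80 = 3.8813.

3.88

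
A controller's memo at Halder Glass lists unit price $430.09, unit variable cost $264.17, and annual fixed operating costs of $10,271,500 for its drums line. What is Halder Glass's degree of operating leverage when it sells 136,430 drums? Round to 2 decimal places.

1.83

Contribution at this volume is 136,430 × $165.92 = $22,636,465.60.
Subtracting fixed costs: EBIT = $22,636,465.60 − $10,271,500 = $12,364,965.60.
Degree of operating leverage = $22,636,465.60 / $12,364,965.60 = 1.8307.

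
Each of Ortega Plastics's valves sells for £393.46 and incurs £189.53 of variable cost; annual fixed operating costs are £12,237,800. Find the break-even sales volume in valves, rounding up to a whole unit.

60,010 valves

Each unit contributes £393.46 − £189.53 = £203.93.
Break-even volume = fixed costs ÷ CM per unit = £12,237,800 ÷ £203.93 = 60,009.81, so 60,010 valves.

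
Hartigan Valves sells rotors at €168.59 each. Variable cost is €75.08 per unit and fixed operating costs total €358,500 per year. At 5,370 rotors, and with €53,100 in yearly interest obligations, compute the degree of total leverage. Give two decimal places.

At 5,370 units, contribution = 5,370 × €93.51 = €502,148.70.
EBIT = €502,148.70 − €358,500 = €143,648.70. Interest = €53,100.00, so EBIT − I = €90,548.70.
DCL = contribution ÷ (EBIT − I) = €502,148.70 ÷ €90,548.70 = 5.5456.

5.55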